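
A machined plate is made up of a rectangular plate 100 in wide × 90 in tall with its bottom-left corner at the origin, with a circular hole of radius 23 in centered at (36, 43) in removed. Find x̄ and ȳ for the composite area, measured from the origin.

plate: A = 100 × 90 = 9000.00, centroid at (50.00, 45.00).
hole: A = −π·23² = -1661.90, centroid at (36.00, 43.00).
ΣA = 7338.10 in²
ΣAx̄ = (9000.00)(50.00) + (-1661.90)(36.00) = 390171.51 in³
ΣAȳ = (9000.00)(45.00) + (-1661.90)(43.00) = 333538.19 in³
x̄ = 390171.51 / 7338.10 = 53.17 in
ȳ = 333538.19 / 7338.10 = 45.45 in

x̄ = 53.17 in, ȳ = 45.45 in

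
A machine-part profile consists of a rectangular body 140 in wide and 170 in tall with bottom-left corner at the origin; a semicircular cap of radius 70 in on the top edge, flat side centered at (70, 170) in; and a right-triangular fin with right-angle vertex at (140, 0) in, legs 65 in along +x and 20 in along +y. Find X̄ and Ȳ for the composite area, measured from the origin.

rectangular body: A = 140 × 170 = 23800.00, centroid at (70.00, 85.00).
semicircular top: A = ½π·70² = 7696.90, centroid at (70.00, 199.71).
triangular fin: A = ½·65·20 = 650.00, centroid at (161.67, 6.67).
ΣA = 32146.90 in², ΣAX̄ = 2309866.47 in³, ΣAȲ = 3564473.34 in³.
X̄ = 2309866.47/32146.90 = 71.85 in; Ȳ = 3564473.34/32146.90 = 110.88 in.

X̄ = 71.85 in, Ȳ = 110.88 in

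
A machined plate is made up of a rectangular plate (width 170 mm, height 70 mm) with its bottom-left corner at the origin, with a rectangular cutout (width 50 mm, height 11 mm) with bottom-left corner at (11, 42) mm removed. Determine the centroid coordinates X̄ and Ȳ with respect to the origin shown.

Part | A | x̄ᵢ | ȳᵢ | A·x̄ᵢ | A·ȳᵢ
plate | 11900.00 | 85.00 | 35.00 | 1011500.00 | 416500.00
hole | -550.00 | 36.00 | 47.50 | -19800.00 | -26125.00
Σ | 11350.00 |  |  | 991700.00 | 390375.00
X̄ = 991700.00 / 11350.00 = 87.37 mm
Ȳ = 390375.00 / 11350.00 = 34.39 mm

X̄ = 87.37 mm, Ȳ = 34.39 mm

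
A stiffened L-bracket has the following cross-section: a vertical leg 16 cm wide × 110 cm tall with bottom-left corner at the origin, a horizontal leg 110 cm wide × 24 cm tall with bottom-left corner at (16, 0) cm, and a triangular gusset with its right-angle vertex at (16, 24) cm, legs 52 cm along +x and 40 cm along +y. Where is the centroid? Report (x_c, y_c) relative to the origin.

x_c = 43.42 cm, y_c = 30.75 cm

vertical leg: A = 16 × 110 = 1760.00, centroid at (8.00, 55.00).
horizontal leg: A = 110 × 24 = 2640.00, centroid at (71.00, 12.00).
gusset: A = ½·52·40 = 1040.00, centroid at (33.33, 37.33).
ΣA = 5440.00 cm²
ΣAx_c = (1760.00)(8.00) + (2640.00)(71.00) + (1040.00)(33.33) = 236186.67 cm³
ΣAy_c = (1760.00)(55.00) + (2640.00)(12.00) + (1040.00)(37.33) = 167306.67 cm³
x_c = 236186.67 / 5440.00 = 43.42 cm
y_c = 167306.67 / 5440.00 = 30.75 cm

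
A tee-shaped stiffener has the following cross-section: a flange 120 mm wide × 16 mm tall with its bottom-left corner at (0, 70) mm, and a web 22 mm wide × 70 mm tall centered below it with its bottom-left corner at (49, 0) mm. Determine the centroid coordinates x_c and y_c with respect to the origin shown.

web: A = 22 × 70 = 1540.00, centroid at (60.00, 35.00).
flange: A = 120 × 16 = 1920.00, centroid at (60.00, 78.00).
ΣA = 3460.00 mm², ΣAx_c = 207600.00 mm³, ΣAy_c = 203660.00 mm³.
x_c = 207600.00/3460.00 = 60.00 mm; y_c = 203660.00/3460.00 = 58.86 mm.

x_c = 60.00 mm, y_c = 58.86 mm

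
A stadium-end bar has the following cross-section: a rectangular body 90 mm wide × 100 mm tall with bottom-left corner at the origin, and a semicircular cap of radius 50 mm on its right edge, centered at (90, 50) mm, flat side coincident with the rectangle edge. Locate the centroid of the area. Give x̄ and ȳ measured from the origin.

rectangular body: A = 90 × 100 = 9000.00, centroid at (45.00, 50.00).
semicircular end: A = ½π·50² = 3926.99, centroid at (111.22, 50.00).
ΣA = 12926.99 mm²
ΣAx̄ = (9000.00)(45.00) + (3926.99)(111.22) = 841762.51 mm³
ΣAȳ = (9000.00)(50.00) + (3926.99)(50.00) = 646349.54 mm³
x̄ = 841762.51 / 12926.99 = 65.12 mm
ȳ = 646349.54 / 12926.99 = 50.00 mm

x̄ = 65.12 mm, ȳ = 50.00 mm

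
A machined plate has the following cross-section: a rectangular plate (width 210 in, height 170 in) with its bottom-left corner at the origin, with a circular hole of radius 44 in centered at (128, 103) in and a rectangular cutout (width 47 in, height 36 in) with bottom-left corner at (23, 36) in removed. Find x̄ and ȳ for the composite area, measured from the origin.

plate: A = 210 × 170 = 35700.00, centroid at (105.00, 85.00).
hole 1: A = −π·44² = -6082.12, centroid at (128.00, 103.00).
hole 2: A = −(47 × 36) = -1692.00, centroid at (46.50, 54.00).
ΣA = 27925.88 in², ΣAx̄ = 2891310.21 in³, ΣAȳ = 2316673.29 in³.
x̄ = 2891310.21/27925.88 = 103.54 in; ȳ = 2316673.29/27925.88 = 82.96 in.

x̄ = 103.54 in, ȳ = 82.96 in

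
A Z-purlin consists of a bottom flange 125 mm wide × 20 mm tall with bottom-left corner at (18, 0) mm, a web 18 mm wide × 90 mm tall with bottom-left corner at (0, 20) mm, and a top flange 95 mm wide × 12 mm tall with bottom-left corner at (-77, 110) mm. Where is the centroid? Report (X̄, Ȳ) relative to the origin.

X̄ = 34.64 mm, Ȳ = 49.91 mm

bottom flange: A = 125 × 20 = 2500.00, centroid at (80.50, 10.00).
web: A = 18 × 90 = 1620.00, centroid at (9.00, 65.00).
top flange: A = 95 × 12 = 1140.00, centroid at (-29.50, 116.00).
ΣA = 5260.00 mm²
ΣAX̄ = (2500.00)(80.50) + (1620.00)(9.00) + (1140.00)(-29.50) = 182200.00 mm³
ΣAȲ = (2500.00)(10.00) + (1620.00)(65.00) + (1140.00)(116.00) = 262540.00 mm³
X̄ = 182200.00 / 5260.00 = 34.64 mm
Ȳ = 262540.00 / 5260.00 = 49.91 mm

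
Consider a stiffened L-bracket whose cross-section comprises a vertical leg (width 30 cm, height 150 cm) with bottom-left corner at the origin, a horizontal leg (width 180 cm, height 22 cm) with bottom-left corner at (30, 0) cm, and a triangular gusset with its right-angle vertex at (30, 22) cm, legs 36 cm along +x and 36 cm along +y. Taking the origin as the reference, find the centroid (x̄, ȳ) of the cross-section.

x̄ = 62.57 cm, ȳ = 44.26 cm

vertical leg: A = 30 × 150 = 4500.00, centroid at (15.00, 75.00).
horizontal leg: A = 180 × 22 = 3960.00, centroid at (120.00, 11.00).
gusset: A = ½·36·36 = 648.00, centroid at (42.00, 34.00).
ΣA = 9108.00 cm²
ΣAx̄ = (4500.00)(15.00) + (3960.00)(120.00) + (648.00)(42.00) = 569916.00 cm³
ΣAȳ = (4500.00)(75.00) + (3960.00)(11.00) + (648.00)(34.00) = 403092.00 cm³
x̄ = 569916.00 / 9108.00 = 62.57 cm
ȳ = 403092.00 / 9108.00 = 44.26 cm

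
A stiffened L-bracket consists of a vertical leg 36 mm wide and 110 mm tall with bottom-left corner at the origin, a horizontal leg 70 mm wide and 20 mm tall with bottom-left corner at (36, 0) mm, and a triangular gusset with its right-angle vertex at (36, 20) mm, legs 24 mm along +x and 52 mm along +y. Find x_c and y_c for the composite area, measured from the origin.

x_c = 33.11 mm, y_c = 42.63 mm

vertical leg: A = 36 × 110 = 3960.00, centroid at (18.00, 55.00).
horizontal leg: A = 70 × 20 = 1400.00, centroid at (71.00, 10.00).
gusset: A = ½·24·52 = 624.00, centroid at (44.00, 37.33).
ΣA = 5984.00 mm², ΣAx_c = 198136.00 mm³, ΣAy_c = 255096.00 mm³.
x_c = 198136.00/5984.00 = 33.11 mm; y_c = 255096.00/5984.00 = 42.63 mm.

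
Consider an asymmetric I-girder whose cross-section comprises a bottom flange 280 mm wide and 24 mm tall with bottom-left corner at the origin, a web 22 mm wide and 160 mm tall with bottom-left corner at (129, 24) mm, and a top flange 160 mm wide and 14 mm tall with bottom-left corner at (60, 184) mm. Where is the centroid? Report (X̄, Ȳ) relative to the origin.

bottom flange: A = 280 × 24 = 6720.00, centroid at (140.00, 12.00).
web: A = 22 × 160 = 3520.00, centroid at (140.00, 104.00).
top flange: A = 160 × 14 = 2240.00, centroid at (140.00, 191.00).
ΣA = 12480.00 mm², ΣAX̄ = 1747200.00 mm³, ΣAȲ = 874560.00 mm³.
X̄ = 1747200.00/12480.00 = 140.00 mm; Ȳ = 874560.00/12480.00 = 70.08 mm.

X̄ = 140.00 mm, Ȳ = 70.08 mm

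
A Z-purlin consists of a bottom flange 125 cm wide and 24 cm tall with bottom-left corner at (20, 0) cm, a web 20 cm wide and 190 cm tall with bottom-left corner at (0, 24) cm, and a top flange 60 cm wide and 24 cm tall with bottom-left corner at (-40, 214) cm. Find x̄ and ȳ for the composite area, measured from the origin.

x̄ = 32.90 cm, ȳ = 98.74 cm

bottom flange: A = 125 × 24 = 3000.00, centroid at (82.50, 12.00).
web: A = 20 × 190 = 3800.00, centroid at (10.00, 119.00).
top flange: A = 60 × 24 = 1440.00, centroid at (-10.00, 226.00).
ΣA = 8240.00 cm²
ΣAx̄ = (3000.00)(82.50) + (3800.00)(10.00) + (1440.00)(-10.00) = 271100.00 cm³
ΣAȳ = (3000.00)(12.00) + (3800.00)(119.00) + (1440.00)(226.00) = 813640.00 cm³
x̄ = 271100.00 / 8240.00 = 32.90 cm
ȳ = 813640.00 / 8240.00 = 98.74 cm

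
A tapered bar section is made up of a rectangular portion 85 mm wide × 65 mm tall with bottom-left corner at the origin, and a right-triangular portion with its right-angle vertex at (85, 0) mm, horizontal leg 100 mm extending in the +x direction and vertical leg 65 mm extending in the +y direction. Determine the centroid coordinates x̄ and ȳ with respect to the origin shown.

x̄ = 70.59 mm, ȳ = 28.49 mm

Part | A | x̄ᵢ | ȳᵢ | A·x̄ᵢ | A·ȳᵢ
rectangular portion | 5525.00 | 42.50 | 32.50 | 234812.50 | 179562.50
triangular portion | 3250.00 | 118.33 | 21.67 | 384583.33 | 70416.67
Σ | 8775.00 |  |  | 619395.83 | 249979.17
x̄ = 619395.83 / 8775.00 = 70.59 mm
ȳ = 249979.17 / 8775.00 = 28.49 mm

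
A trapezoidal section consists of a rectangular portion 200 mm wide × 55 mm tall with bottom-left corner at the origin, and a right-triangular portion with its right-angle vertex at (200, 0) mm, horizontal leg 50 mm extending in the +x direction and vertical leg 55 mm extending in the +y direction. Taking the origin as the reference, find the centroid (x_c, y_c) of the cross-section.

Part | A | x̄ᵢ | ȳᵢ | A·x̄ᵢ | A·ȳᵢ
rectangular portion | 11000.00 | 100.00 | 27.50 | 1100000.00 | 302500.00
triangular portion | 1375.00 | 216.67 | 18.33 | 297916.67 | 25208.33
Σ | 12375.00 |  |  | 1397916.67 | 327708.33
x_c = 1397916.67 / 12375.00 = 112.96 mm
y_c = 327708.33 / 12375.00 = 26.48 mm

x_c = 112.96 mm, y_c = 26.48 mm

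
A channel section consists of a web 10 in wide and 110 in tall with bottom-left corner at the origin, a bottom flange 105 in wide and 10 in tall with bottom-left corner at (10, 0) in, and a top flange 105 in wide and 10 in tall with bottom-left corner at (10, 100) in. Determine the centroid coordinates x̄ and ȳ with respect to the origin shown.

x̄ = 42.73 in, ȳ = 55.00 in

web: A = 10 × 110 = 1100.00, centroid at (5.00, 55.00).
bottom flange: A = 105 × 10 = 1050.00, centroid at (62.50, 5.00).
top flange: A = 105 × 10 = 1050.00, centroid at (62.50, 105.00).
ΣA = 3200.00 in², ΣAx̄ = 136750.00 in³, ΣAȳ = 176000.00 in³.
x̄ = 136750.00/3200.00 = 42.73 in; ȳ = 176000.00/3200.00 = 55.00 in.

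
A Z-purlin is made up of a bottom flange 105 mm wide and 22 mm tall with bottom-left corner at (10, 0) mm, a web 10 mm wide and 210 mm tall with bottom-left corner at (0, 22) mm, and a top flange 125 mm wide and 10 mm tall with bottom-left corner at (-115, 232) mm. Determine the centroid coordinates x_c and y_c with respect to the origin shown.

x_c = 15.77 mm, y_c = 103.95 mm

bottom flange: A = 105 × 22 = 2310.00, centroid at (62.50, 11.00).
web: A = 10 × 210 = 2100.00, centroid at (5.00, 127.00).
top flange: A = 125 × 10 = 1250.00, centroid at (-52.50, 237.00).
ΣA = 5660.00 mm², ΣAx_c = 89250.00 mm³, ΣAy_c = 588360.00 mm³.
x_c = 89250.00/5660.00 = 15.77 mm; y_c = 588360.00/5660.00 = 103.95 mm.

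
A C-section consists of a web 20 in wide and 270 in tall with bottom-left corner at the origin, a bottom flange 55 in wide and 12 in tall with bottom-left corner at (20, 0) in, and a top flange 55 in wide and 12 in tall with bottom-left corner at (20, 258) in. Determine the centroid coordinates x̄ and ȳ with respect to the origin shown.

x̄ = 17.37 in, ȳ = 135.00 in

web: A = 20 × 270 = 5400.00, centroid at (10.00, 135.00).
bottom flange: A = 55 × 12 = 660.00, centroid at (47.50, 6.00).
top flange: A = 55 × 12 = 660.00, centroid at (47.50, 264.00).
ΣA = 6720.00 in², ΣAx̄ = 116700.00 in³, ΣAȳ = 907200.00 in³.
x̄ = 116700.00/6720.00 = 17.37 in; ȳ = 907200.00/6720.00 = 135.00 in.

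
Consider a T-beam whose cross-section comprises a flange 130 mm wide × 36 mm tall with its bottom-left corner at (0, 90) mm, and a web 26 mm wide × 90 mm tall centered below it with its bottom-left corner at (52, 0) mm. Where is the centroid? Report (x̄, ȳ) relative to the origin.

x̄ = 65.00 mm, ȳ = 87.00 mm

Part | A | x̄ᵢ | ȳᵢ | A·x̄ᵢ | A·ȳᵢ
web | 2340.00 | 65.00 | 45.00 | 152100.00 | 105300.00
flange | 4680.00 | 65.00 | 108.00 | 304200.00 | 505440.00
Σ | 7020.00 |  |  | 456300.00 | 610740.00
x̄ = 456300.00 / 7020.00 = 65.00 mm
ȳ = 610740.00 / 7020.00 = 87.00 mm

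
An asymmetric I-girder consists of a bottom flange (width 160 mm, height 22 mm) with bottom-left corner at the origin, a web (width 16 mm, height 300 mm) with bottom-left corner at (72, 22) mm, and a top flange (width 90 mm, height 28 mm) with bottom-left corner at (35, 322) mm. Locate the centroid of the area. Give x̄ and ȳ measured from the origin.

x̄ = 80.00 mm, ȳ = 157.85 mm

Part | A | x̄ᵢ | ȳᵢ | A·x̄ᵢ | A·ȳᵢ
bottom flange | 3520.00 | 80.00 | 11.00 | 281600.00 | 38720.00
web | 4800.00 | 80.00 | 172.00 | 384000.00 | 825600.00
top flange | 2520.00 | 80.00 | 336.00 | 201600.00 | 846720.00
Σ | 10840.00 |  |  | 867200.00 | 1711040.00
x̄ = 867200.00 / 10840.00 = 80.00 mm
ȳ = 1711040.00 / 10840.00 = 157.85 mm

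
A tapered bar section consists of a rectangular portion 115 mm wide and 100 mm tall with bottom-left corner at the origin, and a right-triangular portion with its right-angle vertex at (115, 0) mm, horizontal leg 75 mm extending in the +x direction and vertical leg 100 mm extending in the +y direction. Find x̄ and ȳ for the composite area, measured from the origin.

rectangular portion: A = 115 × 100 = 11500.00, centroid at (57.50, 50.00).
triangular portion: A = ½·75·100 = 3750.00, centroid at (140.00, 33.33).
ΣA = 15250.00 mm², ΣAx̄ = 1186250.00 mm³, ΣAȳ = 700000.00 mm³.
x̄ = 1186250.00/15250.00 = 77.79 mm; ȳ = 700000.00/15250.00 = 45.90 mm.

x̄ = 77.79 mm, ȳ = 45.90 mm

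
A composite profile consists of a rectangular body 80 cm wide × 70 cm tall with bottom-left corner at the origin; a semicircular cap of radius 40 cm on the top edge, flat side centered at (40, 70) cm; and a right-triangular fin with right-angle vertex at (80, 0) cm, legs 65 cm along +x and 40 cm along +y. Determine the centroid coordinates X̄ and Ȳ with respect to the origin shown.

Part | A | x̄ᵢ | ȳᵢ | A·x̄ᵢ | A·ȳᵢ
rectangular body | 5600.00 | 40.00 | 35.00 | 224000.00 | 196000.00
semicircular top | 2513.27 | 40.00 | 86.98 | 100530.96 | 218595.86
triangular fin | 1300.00 | 101.67 | 13.33 | 132166.67 | 17333.33
Σ | 9413.27 |  |  | 456697.63 | 431929.19
X̄ = 456697.63 / 9413.27 = 48.52 cm
Ȳ = 431929.19 / 9413.27 = 45.89 cm

X̄ = 48.52 cm, Ȳ = 45.89 cm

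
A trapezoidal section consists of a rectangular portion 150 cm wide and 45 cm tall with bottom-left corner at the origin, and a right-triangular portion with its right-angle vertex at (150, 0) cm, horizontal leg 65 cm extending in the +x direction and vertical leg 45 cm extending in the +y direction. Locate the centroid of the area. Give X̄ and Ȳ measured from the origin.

X̄ = 92.21 cm, Ȳ = 21.16 cm

Part | A | x̄ᵢ | ȳᵢ | A·x̄ᵢ | A·ȳᵢ
rectangular portion | 6750.00 | 75.00 | 22.50 | 506250.00 | 151875.00
triangular portion | 1462.50 | 171.67 | 15.00 | 251062.50 | 21937.50
Σ | 8212.50 |  |  | 757312.50 | 173812.50
X̄ = 757312.50 / 8212.50 = 92.21 cm
Ȳ = 173812.50 / 8212.50 = 21.16 cm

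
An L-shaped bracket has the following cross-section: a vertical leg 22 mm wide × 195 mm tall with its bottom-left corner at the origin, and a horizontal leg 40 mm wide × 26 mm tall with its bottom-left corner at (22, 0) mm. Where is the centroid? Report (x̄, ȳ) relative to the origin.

vertical leg: A = 22 × 195 = 4290.00, centroid at (11.00, 97.50).
horizontal leg: A = 40 × 26 = 1040.00, centroid at (42.00, 13.00).
ΣA = 5330.00 mm², ΣAx̄ = 90870.00 mm³, ΣAȳ = 431795.00 mm³.
x̄ = 90870.00/5330.00 = 17.05 mm; ȳ = 431795.00/5330.00 = 81.01 mm.

x̄ = 17.05 mm, ȳ = 81.01 mm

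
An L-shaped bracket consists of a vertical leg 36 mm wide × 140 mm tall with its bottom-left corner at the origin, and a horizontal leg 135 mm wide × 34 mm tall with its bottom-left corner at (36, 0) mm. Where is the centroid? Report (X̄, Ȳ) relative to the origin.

vertical leg: A = 36 × 140 = 5040.00, centroid at (18.00, 70.00).
horizontal leg: A = 135 × 34 = 4590.00, centroid at (103.50, 17.00).
ΣA = 9630.00 mm²
ΣAX̄ = (5040.00)(18.00) + (4590.00)(103.50) = 565785.00 mm³
ΣAȲ = (5040.00)(70.00) + (4590.00)(17.00) = 430830.00 mm³
X̄ = 565785.00 / 9630.00 = 58.75 mm
Ȳ = 430830.00 / 9630.00 = 44.74 mm

X̄ = 58.75 mm, Ȳ = 44.74 mm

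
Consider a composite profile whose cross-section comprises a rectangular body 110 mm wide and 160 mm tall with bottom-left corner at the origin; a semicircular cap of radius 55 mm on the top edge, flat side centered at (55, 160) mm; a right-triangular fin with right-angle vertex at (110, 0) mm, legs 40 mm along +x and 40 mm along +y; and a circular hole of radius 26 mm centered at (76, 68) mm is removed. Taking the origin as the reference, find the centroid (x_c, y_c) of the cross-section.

x_c = 55.48 mm, y_c = 102.03 mm

Part | A | x̄ᵢ | ȳᵢ | A·x̄ᵢ | A·ȳᵢ
rectangular body | 17600.00 | 55.00 | 80.00 | 968000.00 | 1408000.00
semicircular top | 4751.66 | 55.00 | 183.34 | 261341.24 | 871182.09
triangular fin | 800.00 | 123.33 | 13.33 | 98666.67 | 10666.67
hole | -2123.72 | 76.00 | 68.00 | -161402.46 | -144412.73
Σ | 21027.94 |  |  | 1166605.44 | 2145436.02
x_c = 1166605.44 / 21027.94 = 55.48 mm
y_c = 2145436.02 / 21027.94 = 102.03 mm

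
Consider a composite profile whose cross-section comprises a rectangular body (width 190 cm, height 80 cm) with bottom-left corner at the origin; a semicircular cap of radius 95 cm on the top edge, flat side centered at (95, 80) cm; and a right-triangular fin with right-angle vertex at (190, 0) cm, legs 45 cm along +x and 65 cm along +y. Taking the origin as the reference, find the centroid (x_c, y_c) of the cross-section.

Part | A | x̄ᵢ | ȳᵢ | A·x̄ᵢ | A·ȳᵢ
rectangular body | 15200.00 | 95.00 | 40.00 | 1444000.00 | 608000.00
semicircular top | 14176.44 | 95.00 | 120.32 | 1346761.50 | 1705698.28
triangular fin | 1462.50 | 205.00 | 21.67 | 299812.50 | 31687.50
Σ | 30838.94 |  |  | 3090574.00 | 2345385.78
x_c = 3090574.00 / 30838.94 = 100.22 cm
y_c = 2345385.78 / 30838.94 = 76.05 cm

x_c = 100.22 cm, y_c = 76.05 cm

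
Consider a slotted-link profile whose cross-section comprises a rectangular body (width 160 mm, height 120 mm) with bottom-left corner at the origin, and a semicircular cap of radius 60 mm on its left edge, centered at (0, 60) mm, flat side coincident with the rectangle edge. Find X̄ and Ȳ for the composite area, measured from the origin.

Part | A | x̄ᵢ | ȳᵢ | A·x̄ᵢ | A·ȳᵢ
rectangular body | 19200.00 | 80.00 | 60.00 | 1536000.00 | 1152000.00
semicircular end | 5654.87 | -25.46 | 60.00 | -144000.00 | 339292.01
Σ | 24854.87 |  |  | 1392000.00 | 1491292.01
X̄ = 1392000.00 / 24854.87 = 56.01 mm
Ȳ = 1491292.01 / 24854.87 = 60.00 mm

X̄ = 56.01 mm, Ȳ = 60.00 mm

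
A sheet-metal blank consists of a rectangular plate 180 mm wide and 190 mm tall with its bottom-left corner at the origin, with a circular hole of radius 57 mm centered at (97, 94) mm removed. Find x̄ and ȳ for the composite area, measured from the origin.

x̄ = 87.02 mm, ȳ = 95.43 mm

Part | A | x̄ᵢ | ȳᵢ | A·x̄ᵢ | A·ȳᵢ
plate | 34200.00 | 90.00 | 95.00 | 3078000.00 | 3249000.00
hole | -10207.03 | 97.00 | 94.00 | -990082.35 | -959461.25
Σ | 23992.97 |  |  | 2087917.65 | 2289538.75
x̄ = 2087917.65 / 23992.97 = 87.02 mm
ȳ = 2289538.75 / 23992.97 = 95.43 mm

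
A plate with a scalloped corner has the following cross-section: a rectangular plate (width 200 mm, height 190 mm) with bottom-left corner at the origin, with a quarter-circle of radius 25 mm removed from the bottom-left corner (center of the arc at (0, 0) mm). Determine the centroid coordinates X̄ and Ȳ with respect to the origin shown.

X̄ = 101.17 mm, Ȳ = 96.10 mm

plate: A = 200 × 190 = 38000.00, centroid at (100.00, 95.00).
removed quarter-circle: A = −¼π·25² = -490.87, centroid at (10.61, 10.61).
ΣA = 37509.13 mm²
ΣAX̄ = (38000.00)(100.00) + (-490.87)(10.61) = 3794791.67 mm³
ΣAȲ = (38000.00)(95.00) + (-490.87)(10.61) = 3604791.67 mm³
X̄ = 3794791.67 / 37509.13 = 101.17 mm
Ȳ = 3604791.67 / 37509.13 = 96.10 mm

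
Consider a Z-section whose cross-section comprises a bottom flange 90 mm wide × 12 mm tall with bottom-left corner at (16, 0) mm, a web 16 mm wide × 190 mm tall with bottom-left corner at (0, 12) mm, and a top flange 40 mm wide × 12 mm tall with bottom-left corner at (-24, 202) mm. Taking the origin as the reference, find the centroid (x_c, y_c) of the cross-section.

x_c = 19.19 mm, y_c = 93.83 mm

Part | A | x̄ᵢ | ȳᵢ | A·x̄ᵢ | A·ȳᵢ
bottom flange | 1080.00 | 61.00 | 6.00 | 65880.00 | 6480.00
web | 3040.00 | 8.00 | 107.00 | 24320.00 | 325280.00
top flange | 480.00 | -4.00 | 208.00 | -1920.00 | 99840.00
Σ | 4600.00 |  |  | 88280.00 | 431600.00
x_c = 88280.00 / 4600.00 = 19.19 mm
y_c = 431600.00 / 4600.00 = 93.83 mm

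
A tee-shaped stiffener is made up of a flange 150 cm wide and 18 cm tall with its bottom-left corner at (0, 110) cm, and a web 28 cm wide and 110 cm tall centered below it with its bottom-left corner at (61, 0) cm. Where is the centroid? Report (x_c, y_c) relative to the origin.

x_c = 75.00 cm, y_c = 84.90 cm

web: A = 28 × 110 = 3080.00, centroid at (75.00, 55.00).
flange: A = 150 × 18 = 2700.00, centroid at (75.00, 119.00).
ΣA = 5780.00 cm², ΣAx_c = 433500.00 cm³, ΣAy_c = 490700.00 cm³.
x_c = 433500.00/5780.00 = 75.00 cm; y_c = 490700.00/5780.00 = 84.90 cm.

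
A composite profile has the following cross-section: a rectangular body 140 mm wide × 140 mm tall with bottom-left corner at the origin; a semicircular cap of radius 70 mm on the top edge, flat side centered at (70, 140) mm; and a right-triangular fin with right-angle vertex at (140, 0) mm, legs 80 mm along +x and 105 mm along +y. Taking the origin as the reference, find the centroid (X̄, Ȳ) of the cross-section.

Part | A | x̄ᵢ | ȳᵢ | A·x̄ᵢ | A·ȳᵢ
rectangular body | 19600.00 | 70.00 | 70.00 | 1372000.00 | 1372000.00
semicircular top | 7696.90 | 70.00 | 169.71 | 538783.14 | 1306232.95
triangular fin | 4200.00 | 166.67 | 35.00 | 700000.00 | 147000.00
Σ | 31496.90 |  |  | 2610783.14 | 2825232.95
X̄ = 2610783.14 / 31496.90 = 82.89 mm
Ȳ = 2825232.95 / 31496.90 = 89.70 mm

X̄ = 82.89 mm, Ȳ = 89.70 mm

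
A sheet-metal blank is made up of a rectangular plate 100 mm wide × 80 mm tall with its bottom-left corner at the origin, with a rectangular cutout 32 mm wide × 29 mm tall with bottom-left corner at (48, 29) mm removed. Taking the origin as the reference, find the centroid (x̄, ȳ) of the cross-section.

x̄ = 48.16 mm, ȳ = 39.54 mm

plate: A = 100 × 80 = 8000.00, centroid at (50.00, 40.00).
hole: A = −(32 × 29) = -928.00, centroid at (64.00, 43.50).
ΣA = 7072.00 mm²
ΣAx̄ = (8000.00)(50.00) + (-928.00)(64.00) = 340608.00 mm³
ΣAȳ = (8000.00)(40.00) + (-928.00)(43.50) = 279632.00 mm³
x̄ = 340608.00 / 7072.00 = 48.16 mm
ȳ = 279632.00 / 7072.00 = 39.54 mm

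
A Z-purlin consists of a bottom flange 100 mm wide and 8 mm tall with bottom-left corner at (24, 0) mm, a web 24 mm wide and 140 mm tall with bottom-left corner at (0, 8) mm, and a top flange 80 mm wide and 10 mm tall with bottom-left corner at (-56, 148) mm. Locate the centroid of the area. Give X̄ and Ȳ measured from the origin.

bottom flange: A = 100 × 8 = 800.00, centroid at (74.00, 4.00).
web: A = 24 × 140 = 3360.00, centroid at (12.00, 78.00).
top flange: A = 80 × 10 = 800.00, centroid at (-16.00, 153.00).
ΣA = 4960.00 mm², ΣAX̄ = 86720.00 mm³, ΣAȲ = 387680.00 mm³.
X̄ = 86720.00/4960.00 = 17.48 mm; Ȳ = 387680.00/4960.00 = 78.16 mm.

X̄ = 17.48 mm, Ȳ = 78.16 mm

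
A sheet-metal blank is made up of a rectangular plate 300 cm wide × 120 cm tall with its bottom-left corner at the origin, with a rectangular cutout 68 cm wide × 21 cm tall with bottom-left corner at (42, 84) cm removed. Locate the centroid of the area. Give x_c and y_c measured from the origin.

x_c = 153.06 cm, y_c = 58.57 cm

plate: A = 300 × 120 = 36000.00, centroid at (150.00, 60.00).
hole: A = −(68 × 21) = -1428.00, centroid at (76.00, 94.50).
ΣA = 34572.00 cm², ΣAx_c = 5291472.00 cm³, ΣAy_c = 2025054.00 cm³.
x_c = 5291472.00/34572.00 = 153.06 cm; y_c = 2025054.00/34572.00 = 58.57 cm.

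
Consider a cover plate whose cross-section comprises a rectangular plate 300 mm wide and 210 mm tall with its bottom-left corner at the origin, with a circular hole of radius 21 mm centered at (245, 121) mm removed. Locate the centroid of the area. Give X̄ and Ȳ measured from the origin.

plate: A = 300 × 210 = 63000.00, centroid at (150.00, 105.00).
hole: A = −π·21² = -1385.44, centroid at (245.00, 121.00).
ΣA = 61614.56 mm², ΣAX̄ = 9110566.62 mm³, ΣAȲ = 6447361.47 mm³.
X̄ = 9110566.62/61614.56 = 147.86 mm; Ȳ = 6447361.47/61614.56 = 104.64 mm.

X̄ = 147.86 mm, Ȳ = 104.64 mm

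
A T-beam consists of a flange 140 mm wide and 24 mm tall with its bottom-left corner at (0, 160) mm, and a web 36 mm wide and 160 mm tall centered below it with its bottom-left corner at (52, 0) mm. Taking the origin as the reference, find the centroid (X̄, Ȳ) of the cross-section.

X̄ = 70.00 mm, Ȳ = 113.89 mm

web: A = 36 × 160 = 5760.00, centroid at (70.00, 80.00).
flange: A = 140 × 24 = 3360.00, centroid at (70.00, 172.00).
ΣA = 9120.00 mm²
ΣAX̄ = (5760.00)(70.00) + (3360.00)(70.00) = 638400.00 mm³
ΣAȲ = (5760.00)(80.00) + (3360.00)(172.00) = 1038720.00 mm³
X̄ = 638400.00 / 9120.00 = 70.00 mm
Ȳ = 1038720.00 / 9120.00 = 113.89 mm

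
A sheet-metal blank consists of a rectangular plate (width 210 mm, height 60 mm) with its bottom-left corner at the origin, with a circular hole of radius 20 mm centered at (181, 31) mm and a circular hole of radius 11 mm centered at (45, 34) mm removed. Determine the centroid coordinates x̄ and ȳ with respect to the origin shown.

plate: A = 210 × 60 = 12600.00, centroid at (105.00, 30.00).
hole 1: A = −π·20² = -1256.64, centroid at (181.00, 31.00).
hole 2: A = −π·11² = -380.13, centroid at (45.00, 34.00).
ΣA = 10963.23 mm²
ΣAx̄ = (12600.00)(105.00) + (-1256.64)(181.00) + (-380.13)(45.00) = 1078442.72 mm³
ΣAȳ = (12600.00)(30.00) + (-1256.64)(31.00) + (-380.13)(34.00) = 326119.74 mm³
x̄ = 1078442.72 / 10963.23 = 98.37 mm
ȳ = 326119.74 / 10963.23 = 29.75 mm

x̄ = 98.37 mm, ȳ = 29.75 mm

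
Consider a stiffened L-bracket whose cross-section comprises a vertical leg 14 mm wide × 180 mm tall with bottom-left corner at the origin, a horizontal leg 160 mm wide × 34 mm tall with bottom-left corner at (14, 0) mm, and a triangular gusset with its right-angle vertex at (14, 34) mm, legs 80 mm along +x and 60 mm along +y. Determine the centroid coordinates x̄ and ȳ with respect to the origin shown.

x̄ = 60.48 mm, ȳ = 43.33 mm

Part | A | x̄ᵢ | ȳᵢ | A·x̄ᵢ | A·ȳᵢ
vertical leg | 2520.00 | 7.00 | 90.00 | 17640.00 | 226800.00
horizontal leg | 5440.00 | 94.00 | 17.00 | 511360.00 | 92480.00
gusset | 2400.00 | 40.67 | 54.00 | 97600.00 | 129600.00
Σ | 10360.00 |  |  | 626600.00 | 448880.00
x̄ = 626600.00 / 10360.00 = 60.48 mm
ȳ = 448880.00 / 10360.00 = 43.33 mm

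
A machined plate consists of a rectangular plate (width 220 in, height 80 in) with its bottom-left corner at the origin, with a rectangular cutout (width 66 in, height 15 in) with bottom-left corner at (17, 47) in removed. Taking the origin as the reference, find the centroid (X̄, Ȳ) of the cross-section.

X̄ = 113.58 in, Ȳ = 39.14 in

Part | A | x̄ᵢ | ȳᵢ | A·x̄ᵢ | A·ȳᵢ
plate | 17600.00 | 110.00 | 40.00 | 1936000.00 | 704000.00
hole | -990.00 | 50.00 | 54.50 | -49500.00 | -53955.00
Σ | 16610.00 |  |  | 1886500.00 | 650045.00
X̄ = 1886500.00 / 16610.00 = 113.58 in
Ȳ = 650045.00 / 16610.00 = 39.14 in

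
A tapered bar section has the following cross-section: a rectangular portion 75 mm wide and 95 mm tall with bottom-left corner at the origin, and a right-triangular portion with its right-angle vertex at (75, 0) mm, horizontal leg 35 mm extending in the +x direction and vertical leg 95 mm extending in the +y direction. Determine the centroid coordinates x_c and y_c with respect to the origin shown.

x_c = 46.80 mm, y_c = 44.50 mm

Part | A | x̄ᵢ | ȳᵢ | A·x̄ᵢ | A·ȳᵢ
rectangular portion | 7125.00 | 37.50 | 47.50 | 267187.50 | 338437.50
triangular portion | 1662.50 | 86.67 | 31.67 | 144083.33 | 52645.83
Σ | 8787.50 |  |  | 411270.83 | 391083.33
x_c = 411270.83 / 8787.50 = 46.80 mm
y_c = 391083.33 / 8787.50 = 44.50 mm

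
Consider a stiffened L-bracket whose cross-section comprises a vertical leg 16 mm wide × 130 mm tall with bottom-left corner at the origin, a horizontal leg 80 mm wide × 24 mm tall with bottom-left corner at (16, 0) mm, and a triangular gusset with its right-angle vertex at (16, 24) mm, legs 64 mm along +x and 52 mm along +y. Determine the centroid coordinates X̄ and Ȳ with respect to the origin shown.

vertical leg: A = 16 × 130 = 2080.00, centroid at (8.00, 65.00).
horizontal leg: A = 80 × 24 = 1920.00, centroid at (56.00, 12.00).
gusset: A = ½·64·52 = 1664.00, centroid at (37.33, 41.33).
ΣA = 5664.00 mm²
ΣAX̄ = (2080.00)(8.00) + (1920.00)(56.00) + (1664.00)(37.33) = 186282.67 mm³
ΣAȲ = (2080.00)(65.00) + (1920.00)(12.00) + (1664.00)(41.33) = 227018.67 mm³
X̄ = 186282.67 / 5664.00 = 32.89 mm
Ȳ = 227018.67 / 5664.00 = 40.08 mm

X̄ = 32.89 mm, Ȳ = 40.08 mm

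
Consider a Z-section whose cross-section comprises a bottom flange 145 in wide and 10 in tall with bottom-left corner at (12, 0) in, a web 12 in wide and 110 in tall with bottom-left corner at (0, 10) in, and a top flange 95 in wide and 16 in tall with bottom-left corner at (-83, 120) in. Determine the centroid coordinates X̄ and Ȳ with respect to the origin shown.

X̄ = 17.83 in, Ȳ = 67.04 in

bottom flange: A = 145 × 10 = 1450.00, centroid at (84.50, 5.00).
web: A = 12 × 110 = 1320.00, centroid at (6.00, 65.00).
top flange: A = 95 × 16 = 1520.00, centroid at (-35.50, 128.00).
ΣA = 4290.00 in², ΣAX̄ = 76485.00 in³, ΣAȲ = 287610.00 in³.
X̄ = 76485.00/4290.00 = 17.83 in; Ȳ = 287610.00/4290.00 = 67.04 in.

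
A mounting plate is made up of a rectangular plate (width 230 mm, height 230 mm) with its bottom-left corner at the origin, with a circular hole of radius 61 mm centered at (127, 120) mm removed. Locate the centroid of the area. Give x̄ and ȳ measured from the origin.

plate: A = 230 × 230 = 52900.00, centroid at (115.00, 115.00).
hole: A = −π·61² = -11689.87, centroid at (127.00, 120.00).
ΣA = 41210.13 mm², ΣAx̄ = 4598886.98 mm³, ΣAȳ = 4680716.05 mm³.
x̄ = 4598886.98/41210.13 = 111.60 mm; ȳ = 4680716.05/41210.13 = 113.58 mm.

x̄ = 111.60 mm, ȳ = 113.58 mm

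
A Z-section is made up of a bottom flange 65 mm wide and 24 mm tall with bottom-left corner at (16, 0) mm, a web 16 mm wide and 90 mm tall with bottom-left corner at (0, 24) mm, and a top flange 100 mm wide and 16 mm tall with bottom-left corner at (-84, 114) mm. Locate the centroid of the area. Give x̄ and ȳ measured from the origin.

bottom flange: A = 65 × 24 = 1560.00, centroid at (48.50, 12.00).
web: A = 16 × 90 = 1440.00, centroid at (8.00, 69.00).
top flange: A = 100 × 16 = 1600.00, centroid at (-34.00, 122.00).
ΣA = 4600.00 mm², ΣAx̄ = 32780.00 mm³, ΣAȳ = 313280.00 mm³.
x̄ = 32780.00/4600.00 = 7.13 mm; ȳ = 313280.00/4600.00 = 68.10 mm.

x̄ = 7.13 mm, ȳ = 68.10 mm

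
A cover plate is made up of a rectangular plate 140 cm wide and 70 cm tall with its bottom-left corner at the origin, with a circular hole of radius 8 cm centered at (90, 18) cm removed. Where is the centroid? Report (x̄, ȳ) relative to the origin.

plate: A = 140 × 70 = 9800.00, centroid at (70.00, 35.00).
hole: A = −π·8² = -201.06, centroid at (90.00, 18.00).
ΣA = 9598.94 cm²
ΣAx̄ = (9800.00)(70.00) + (-201.06)(90.00) = 667904.43 cm³
ΣAȳ = (9800.00)(35.00) + (-201.06)(18.00) = 339380.89 cm³
x̄ = 667904.43 / 9598.94 = 69.58 cm
ȳ = 339380.89 / 9598.94 = 35.36 cm

x̄ = 69.58 cm, ȳ = 35.36 cm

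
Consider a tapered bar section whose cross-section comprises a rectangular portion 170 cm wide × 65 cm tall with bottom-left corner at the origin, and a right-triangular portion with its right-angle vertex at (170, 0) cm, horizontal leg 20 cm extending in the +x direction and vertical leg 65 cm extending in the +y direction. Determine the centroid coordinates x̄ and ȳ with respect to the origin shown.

Part | A | x̄ᵢ | ȳᵢ | A·x̄ᵢ | A·ȳᵢ
rectangular portion | 11050.00 | 85.00 | 32.50 | 939250.00 | 359125.00
triangular portion | 650.00 | 176.67 | 21.67 | 114833.33 | 14083.33
Σ | 11700.00 |  |  | 1054083.33 | 373208.33
x̄ = 1054083.33 / 11700.00 = 90.09 cm
ȳ = 373208.33 / 11700.00 = 31.90 cm

x̄ = 90.09 cm, ȳ = 31.90 cm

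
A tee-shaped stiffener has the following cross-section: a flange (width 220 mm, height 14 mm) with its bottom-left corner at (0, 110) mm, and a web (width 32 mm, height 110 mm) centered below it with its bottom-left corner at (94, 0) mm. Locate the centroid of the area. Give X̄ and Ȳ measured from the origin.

X̄ = 110.00 mm, Ȳ = 83.93 mm

web: A = 32 × 110 = 3520.00, centroid at (110.00, 55.00).
flange: A = 220 × 14 = 3080.00, centroid at (110.00, 117.00).
ΣA = 6600.00 mm², ΣAX̄ = 726000.00 mm³, ΣAȲ = 553960.00 mm³.
X̄ = 726000.00/6600.00 = 110.00 mm; Ȳ = 553960.00/6600.00 = 83.93 mm.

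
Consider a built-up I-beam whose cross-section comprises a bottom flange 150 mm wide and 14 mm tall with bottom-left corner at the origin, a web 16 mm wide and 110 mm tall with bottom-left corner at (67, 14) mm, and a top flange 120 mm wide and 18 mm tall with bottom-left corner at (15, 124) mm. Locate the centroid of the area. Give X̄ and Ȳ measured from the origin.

X̄ = 75.00 mm, Ȳ = 70.34 mm

Part | A | x̄ᵢ | ȳᵢ | A·x̄ᵢ | A·ȳᵢ
bottom flange | 2100.00 | 75.00 | 7.00 | 157500.00 | 14700.00
web | 1760.00 | 75.00 | 69.00 | 132000.00 | 121440.00
top flange | 2160.00 | 75.00 | 133.00 | 162000.00 | 287280.00
Σ | 6020.00 |  |  | 451500.00 | 423420.00
X̄ = 451500.00 / 6020.00 = 75.00 mm
Ȳ = 423420.00 / 6020.00 = 70.34 mm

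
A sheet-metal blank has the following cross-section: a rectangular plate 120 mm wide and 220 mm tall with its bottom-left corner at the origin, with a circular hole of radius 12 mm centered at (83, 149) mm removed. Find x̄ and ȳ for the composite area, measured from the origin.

x̄ = 59.60 mm, ȳ = 109.32 mm

plate: A = 120 × 220 = 26400.00, centroid at (60.00, 110.00).
hole: A = −π·12² = -452.39, centroid at (83.00, 149.00).
ΣA = 25947.61 mm², ΣAx̄ = 1546451.68 mm³, ΣAȳ = 2836593.99 mm³.
x̄ = 1546451.68/25947.61 = 59.60 mm; ȳ = 2836593.99/25947.61 = 109.32 mm.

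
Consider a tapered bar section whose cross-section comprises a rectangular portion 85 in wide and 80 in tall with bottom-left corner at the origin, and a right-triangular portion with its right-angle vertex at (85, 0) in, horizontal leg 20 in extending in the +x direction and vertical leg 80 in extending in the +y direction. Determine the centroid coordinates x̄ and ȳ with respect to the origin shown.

x̄ = 47.68 in, ȳ = 38.60 in

rectangular portion: A = 85 × 80 = 6800.00, centroid at (42.50, 40.00).
triangular portion: A = ½·20·80 = 800.00, centroid at (91.67, 26.67).
ΣA = 7600.00 in²
ΣAx̄ = (6800.00)(42.50) + (800.00)(91.67) = 362333.33 in³
ΣAȳ = (6800.00)(40.00) + (800.00)(26.67) = 293333.33 in³
x̄ = 362333.33 / 7600.00 = 47.68 in
ȳ = 293333.33 / 7600.00 = 38.60 in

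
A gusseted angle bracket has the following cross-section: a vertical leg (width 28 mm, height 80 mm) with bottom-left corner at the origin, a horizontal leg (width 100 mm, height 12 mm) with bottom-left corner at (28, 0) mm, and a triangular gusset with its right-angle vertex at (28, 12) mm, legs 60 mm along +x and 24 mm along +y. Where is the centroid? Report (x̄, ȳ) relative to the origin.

x̄ = 38.35 mm, ȳ = 26.73 mm

Part | A | x̄ᵢ | ȳᵢ | A·x̄ᵢ | A·ȳᵢ
vertical leg | 2240.00 | 14.00 | 40.00 | 31360.00 | 89600.00
horizontal leg | 1200.00 | 78.00 | 6.00 | 93600.00 | 7200.00
gusset | 720.00 | 48.00 | 20.00 | 34560.00 | 14400.00
Σ | 4160.00 |  |  | 159520.00 | 111200.00
x̄ = 159520.00 / 4160.00 = 38.35 mm
ȳ = 111200.00 / 4160.00 = 26.73 mm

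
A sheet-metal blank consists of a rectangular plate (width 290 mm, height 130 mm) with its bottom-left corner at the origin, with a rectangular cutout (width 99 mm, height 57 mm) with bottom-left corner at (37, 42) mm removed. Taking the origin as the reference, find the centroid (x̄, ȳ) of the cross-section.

plate: A = 290 × 130 = 37700.00, centroid at (145.00, 65.00).
hole: A = −(99 × 57) = -5643.00, centroid at (86.50, 70.50).
ΣA = 32057.00 mm²
ΣAx̄ = (37700.00)(145.00) + (-5643.00)(86.50) = 4978380.50 mm³
ΣAȳ = (37700.00)(65.00) + (-5643.00)(70.50) = 2052668.50 mm³
x̄ = 4978380.50 / 32057.00 = 155.30 mm
ȳ = 2052668.50 / 32057.00 = 64.03 mm

x̄ = 155.30 mm, ȳ = 64.03 mm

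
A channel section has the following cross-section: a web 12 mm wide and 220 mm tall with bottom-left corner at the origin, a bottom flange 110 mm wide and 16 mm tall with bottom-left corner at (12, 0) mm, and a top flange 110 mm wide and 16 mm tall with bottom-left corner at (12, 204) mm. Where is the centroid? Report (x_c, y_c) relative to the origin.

x_c = 40.86 mm, y_c = 110.00 mm

web: A = 12 × 220 = 2640.00, centroid at (6.00, 110.00).
bottom flange: A = 110 × 16 = 1760.00, centroid at (67.00, 8.00).
top flange: A = 110 × 16 = 1760.00, centroid at (67.00, 212.00).
ΣA = 6160.00 mm²
ΣAx_c = (2640.00)(6.00) + (1760.00)(67.00) + (1760.00)(67.00) = 251680.00 mm³
ΣAy_c = (2640.00)(110.00) + (1760.00)(8.00) + (1760.00)(212.00) = 677600.00 mm³
x_c = 251680.00 / 6160.00 = 40.86 mm
y_c = 677600.00 / 6160.00 = 110.00 mm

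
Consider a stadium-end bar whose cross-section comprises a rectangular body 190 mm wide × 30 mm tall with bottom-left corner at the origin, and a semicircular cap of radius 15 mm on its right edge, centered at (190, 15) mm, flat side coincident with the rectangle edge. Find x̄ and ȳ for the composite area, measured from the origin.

rectangular body: A = 190 × 30 = 5700.00, centroid at (95.00, 15.00).
semicircular end: A = ½π·15² = 353.43, centroid at (196.37, 15.00).
ΣA = 6053.43 mm²
ΣAx̄ = (5700.00)(95.00) + (353.43)(196.37) = 610901.54 mm³
ΣAȳ = (5700.00)(15.00) + (353.43)(15.00) = 90801.44 mm³
x̄ = 610901.54 / 6053.43 = 100.92 mm
ȳ = 90801.44 / 6053.43 = 15.00 mm

x̄ = 100.92 mm, ȳ = 15.00 mm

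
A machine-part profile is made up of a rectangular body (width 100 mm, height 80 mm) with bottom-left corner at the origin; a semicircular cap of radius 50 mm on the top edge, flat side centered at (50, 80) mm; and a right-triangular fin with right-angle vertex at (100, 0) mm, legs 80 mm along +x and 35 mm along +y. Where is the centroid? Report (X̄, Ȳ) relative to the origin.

X̄ = 58.05 mm, Ȳ = 55.06 mm

rectangular body: A = 100 × 80 = 8000.00, centroid at (50.00, 40.00).
semicircular top: A = ½π·50² = 3926.99, centroid at (50.00, 101.22).
triangular fin: A = ½·80·35 = 1400.00, centroid at (126.67, 11.67).
ΣA = 13326.99 mm², ΣAX̄ = 773682.87 mm³, ΣAȲ = 733825.93 mm³.
X̄ = 773682.87/13326.99 = 58.05 mm; Ȳ = 733825.93/13326.99 = 55.06 mm.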